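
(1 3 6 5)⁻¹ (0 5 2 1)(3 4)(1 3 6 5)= (0 1 2 3)(4 6)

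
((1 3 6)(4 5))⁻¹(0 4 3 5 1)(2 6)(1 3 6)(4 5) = (0 5 6 4 3)(1 2)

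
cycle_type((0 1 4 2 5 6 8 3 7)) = 9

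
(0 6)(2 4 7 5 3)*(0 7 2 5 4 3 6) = (2 3 5 6 7 4)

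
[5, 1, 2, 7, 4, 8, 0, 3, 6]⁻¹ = [6, 1, 2, 7, 4, 0, 8, 3, 5]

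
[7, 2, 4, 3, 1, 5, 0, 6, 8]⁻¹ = [6, 4, 1, 3, 2, 5, 7, 0, 8]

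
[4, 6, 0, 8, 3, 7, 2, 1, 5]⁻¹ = [2, 7, 6, 4, 0, 8, 1, 5, 3]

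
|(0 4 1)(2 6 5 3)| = 12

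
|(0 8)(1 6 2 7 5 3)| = 6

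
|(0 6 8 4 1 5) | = 6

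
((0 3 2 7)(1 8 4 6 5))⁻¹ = (0 7 2 3)(1 5 6 4 8)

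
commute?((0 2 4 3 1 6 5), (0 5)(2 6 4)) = no:(0 2 4 3 1 6 5) * (0 5)(2 6 4) = (0 6)(1 4 3), (0 5)(2 6 4) * (0 2 4 3 1 6 5) = (1 6 3)(2 5)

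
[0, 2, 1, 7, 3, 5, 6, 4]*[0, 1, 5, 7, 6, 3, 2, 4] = [0, 5, 1, 4, 7, 3, 2, 6]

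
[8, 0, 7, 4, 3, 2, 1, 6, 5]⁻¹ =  [1, 6, 5, 4, 3, 8, 7, 2, 0]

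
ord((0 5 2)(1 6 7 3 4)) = 15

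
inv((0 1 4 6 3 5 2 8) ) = (0 8 2 5 3 6 4 1) 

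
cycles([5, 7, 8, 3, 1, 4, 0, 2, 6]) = (0 5 4 1 7 2 8 6)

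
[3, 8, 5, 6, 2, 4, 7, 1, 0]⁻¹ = [8, 7, 4, 0, 5, 2, 3, 6, 1]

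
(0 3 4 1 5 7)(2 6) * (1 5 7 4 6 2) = (0 3 6 1 7)(4 5)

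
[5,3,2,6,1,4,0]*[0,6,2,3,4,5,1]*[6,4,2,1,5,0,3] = [0,1,2,4,3,5,6]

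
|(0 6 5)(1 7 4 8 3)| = 15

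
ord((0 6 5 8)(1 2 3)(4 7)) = 12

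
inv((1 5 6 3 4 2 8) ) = (1 8 2 4 3 6 5) 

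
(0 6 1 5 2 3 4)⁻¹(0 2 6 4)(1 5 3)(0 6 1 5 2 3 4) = (0 6 3 1)(2 4 5)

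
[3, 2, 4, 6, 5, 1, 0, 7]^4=[3, 1, 2, 6, 4, 5, 0, 7]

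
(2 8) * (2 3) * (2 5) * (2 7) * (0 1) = (0 1) (2 8 3 5 7) 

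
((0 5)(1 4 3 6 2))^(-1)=(0 5)(1 2 6 3 4)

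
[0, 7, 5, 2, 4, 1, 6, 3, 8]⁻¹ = [0, 5, 3, 7, 4, 2, 6, 1, 8]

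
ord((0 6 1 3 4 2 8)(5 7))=14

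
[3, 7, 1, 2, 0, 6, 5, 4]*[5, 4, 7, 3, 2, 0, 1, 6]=[3, 6, 4, 7, 5, 1, 0, 2]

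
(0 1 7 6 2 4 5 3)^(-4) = (0 2)(1 4)(3 6)(5 7)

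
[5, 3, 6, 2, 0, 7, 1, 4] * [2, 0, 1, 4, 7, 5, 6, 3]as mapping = [0→5, 1→4, 2→6, 3→1, 4→2, 5→3, 6→0, 7→7]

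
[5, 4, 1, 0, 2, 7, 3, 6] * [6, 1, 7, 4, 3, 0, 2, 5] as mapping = [0→0, 1→3, 2→1, 3→6, 4→7, 5→5, 6→4, 7→2] 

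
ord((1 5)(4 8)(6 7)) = 2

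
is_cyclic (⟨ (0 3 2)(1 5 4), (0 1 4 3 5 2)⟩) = no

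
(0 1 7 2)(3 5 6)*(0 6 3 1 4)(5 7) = (0 4)(1 5 3 7 2 6)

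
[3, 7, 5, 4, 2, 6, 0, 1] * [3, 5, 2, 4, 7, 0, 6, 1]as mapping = [0→4, 1→1, 2→0, 3→7, 4→2, 5→6, 6→3, 7→5]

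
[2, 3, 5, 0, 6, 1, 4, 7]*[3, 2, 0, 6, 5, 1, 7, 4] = [0, 6, 1, 3, 7, 2, 5, 4]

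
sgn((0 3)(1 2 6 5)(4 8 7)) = 1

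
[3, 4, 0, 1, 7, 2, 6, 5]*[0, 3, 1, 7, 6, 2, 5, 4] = [7, 6, 0, 3, 4, 1, 5, 2]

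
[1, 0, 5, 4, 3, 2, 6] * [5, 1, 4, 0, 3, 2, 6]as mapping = [0→1, 1→5, 2→2, 3→3, 4→0, 5→4, 6→6]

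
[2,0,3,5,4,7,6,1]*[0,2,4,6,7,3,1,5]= [4,0,6,3,7,5,1,2]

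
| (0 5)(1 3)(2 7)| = 2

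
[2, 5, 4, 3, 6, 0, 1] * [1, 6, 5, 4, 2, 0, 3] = [5, 0, 2, 4, 3, 1, 6]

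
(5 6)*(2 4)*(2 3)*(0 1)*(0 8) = (0 1 8)(2 4 3)(5 6)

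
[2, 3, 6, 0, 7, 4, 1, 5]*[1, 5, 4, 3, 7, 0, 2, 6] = [4, 3, 2, 1, 6, 7, 5, 0]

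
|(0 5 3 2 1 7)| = 6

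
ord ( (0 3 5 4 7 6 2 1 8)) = 9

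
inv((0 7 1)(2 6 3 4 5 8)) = (0 1 7)(2 8 5 4 3 6)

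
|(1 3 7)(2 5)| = 6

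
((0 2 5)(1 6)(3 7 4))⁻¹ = (0 5 2)(1 6)(3 4 7)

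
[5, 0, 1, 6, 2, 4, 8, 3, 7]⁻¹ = [1, 2, 4, 7, 5, 0, 3, 8, 6]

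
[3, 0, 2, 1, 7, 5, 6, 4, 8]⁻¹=[1, 3, 2, 0, 7, 5, 6, 4, 8]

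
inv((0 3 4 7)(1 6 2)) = (0 7 4 3)(1 2 6)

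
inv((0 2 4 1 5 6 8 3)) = (0 3 8 6 5 1 4 2)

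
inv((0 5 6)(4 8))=(0 6 5)(4 8)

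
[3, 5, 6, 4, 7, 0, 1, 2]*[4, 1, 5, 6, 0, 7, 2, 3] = [6, 7, 2, 0, 3, 4, 1, 5]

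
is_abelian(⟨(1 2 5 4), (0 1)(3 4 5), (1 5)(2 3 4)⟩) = no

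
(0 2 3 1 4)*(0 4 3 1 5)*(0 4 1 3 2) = (1 2 3 5 4)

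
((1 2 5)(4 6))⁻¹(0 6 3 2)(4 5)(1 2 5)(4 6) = (0 4 3 5)(1 6)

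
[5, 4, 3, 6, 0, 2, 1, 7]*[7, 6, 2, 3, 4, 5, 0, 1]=[5, 4, 3, 0, 7, 2, 6, 1]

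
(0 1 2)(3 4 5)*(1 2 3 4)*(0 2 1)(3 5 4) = (0 1 5 3)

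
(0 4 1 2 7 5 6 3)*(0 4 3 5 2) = (0 3 4 1)(2 7)(5 6)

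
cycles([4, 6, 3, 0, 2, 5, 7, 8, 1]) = (0 4 2 3)(1 6 7 8)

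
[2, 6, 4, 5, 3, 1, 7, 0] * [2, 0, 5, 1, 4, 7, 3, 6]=[5, 3, 4, 7, 1, 0, 6, 2]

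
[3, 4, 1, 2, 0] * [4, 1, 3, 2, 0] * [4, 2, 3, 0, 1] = [3, 4, 2, 0, 1]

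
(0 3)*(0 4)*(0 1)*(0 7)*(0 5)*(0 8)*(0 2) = (0 3 4 1 7 5 8 2)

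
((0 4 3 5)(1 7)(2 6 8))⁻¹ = (0 5 3 4)(1 7)(2 8 6)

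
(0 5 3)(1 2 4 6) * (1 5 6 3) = (0 6 5 1 2 4 3)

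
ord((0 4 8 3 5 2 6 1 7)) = 9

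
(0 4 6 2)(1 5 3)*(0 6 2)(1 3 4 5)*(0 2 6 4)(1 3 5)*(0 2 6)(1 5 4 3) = (0 5 2 3 4)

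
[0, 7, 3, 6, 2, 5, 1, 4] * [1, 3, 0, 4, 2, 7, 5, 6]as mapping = [0→1, 1→6, 2→4, 3→5, 4→0, 5→7, 6→3, 7→2]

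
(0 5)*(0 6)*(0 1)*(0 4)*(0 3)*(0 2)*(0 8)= (0 5 6 1 4 3 2 8) 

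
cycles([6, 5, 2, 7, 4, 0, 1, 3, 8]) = (0 6 1 5)(3 7)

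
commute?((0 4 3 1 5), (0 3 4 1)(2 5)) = no:(0 4 3 1 5) * (0 3 4 1)(2 5) = (0 1 2 5 3), (0 3 4 1)(2 5) * (0 4 3 1 5) = (0 1 4 5 2)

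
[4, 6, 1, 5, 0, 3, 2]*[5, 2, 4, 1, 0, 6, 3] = [0, 3, 2, 6, 5, 1, 4]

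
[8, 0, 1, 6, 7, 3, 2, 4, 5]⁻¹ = [1, 2, 6, 5, 7, 8, 3, 4, 0]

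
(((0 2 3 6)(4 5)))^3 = (0 6 3 2)(4 5)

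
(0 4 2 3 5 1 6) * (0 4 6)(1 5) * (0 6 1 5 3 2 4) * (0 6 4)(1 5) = (0 5 3 1 4)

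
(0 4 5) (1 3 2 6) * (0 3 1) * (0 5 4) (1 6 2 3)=(1 6 5) 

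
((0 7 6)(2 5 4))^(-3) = ()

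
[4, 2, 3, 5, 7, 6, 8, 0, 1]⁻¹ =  [7, 8, 1, 2, 0, 3, 5, 4, 6]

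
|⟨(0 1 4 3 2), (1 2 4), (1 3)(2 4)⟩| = 60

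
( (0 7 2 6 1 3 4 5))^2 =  (0 2 1 4)(3 5 7 6)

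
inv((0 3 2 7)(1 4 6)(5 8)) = (0 7 2 3)(1 6 4)(5 8)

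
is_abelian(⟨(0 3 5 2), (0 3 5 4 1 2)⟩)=no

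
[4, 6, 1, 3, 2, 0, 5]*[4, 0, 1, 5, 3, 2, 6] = [3, 6, 0, 5, 1, 4, 2]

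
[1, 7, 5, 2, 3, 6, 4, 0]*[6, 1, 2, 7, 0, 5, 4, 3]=[1, 3, 5, 2, 7, 4, 0, 6]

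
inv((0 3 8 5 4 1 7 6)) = (0 6 7 1 4 5 8 3)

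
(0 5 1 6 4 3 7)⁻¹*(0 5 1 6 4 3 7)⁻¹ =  (0 3 6 5 7 4 1)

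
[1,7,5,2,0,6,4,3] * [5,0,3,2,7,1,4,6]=[0,6,1,3,5,4,7,2]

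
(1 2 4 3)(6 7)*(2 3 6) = (1 3)(2 4 6 7)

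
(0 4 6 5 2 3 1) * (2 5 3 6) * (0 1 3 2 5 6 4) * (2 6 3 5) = (2 4)(3 5)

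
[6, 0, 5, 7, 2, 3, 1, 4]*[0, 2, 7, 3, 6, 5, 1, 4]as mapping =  [0→1, 1→0, 2→5, 3→4, 4→7, 5→3, 6→2, 7→6]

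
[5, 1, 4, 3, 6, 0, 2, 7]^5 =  [5, 1, 6, 3, 2, 0, 4, 7]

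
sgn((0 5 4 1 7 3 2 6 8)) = 1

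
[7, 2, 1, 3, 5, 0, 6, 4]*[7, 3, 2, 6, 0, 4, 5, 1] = [1, 2, 3, 6, 4, 7, 5, 0]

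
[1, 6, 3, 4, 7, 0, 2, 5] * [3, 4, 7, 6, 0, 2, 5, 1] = [4, 5, 6, 0, 1, 3, 7, 2]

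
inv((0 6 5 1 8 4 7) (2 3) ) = (0 7 4 8 1 5 6) (2 3) 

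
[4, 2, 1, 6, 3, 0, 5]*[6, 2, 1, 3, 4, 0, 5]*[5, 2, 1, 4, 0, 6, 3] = [0, 2, 1, 6, 4, 3, 5]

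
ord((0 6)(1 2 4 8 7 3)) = 6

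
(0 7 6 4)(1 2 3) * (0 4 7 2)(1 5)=(0 2 3 5 1)(6 7)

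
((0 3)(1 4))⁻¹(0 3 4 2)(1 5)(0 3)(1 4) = (0 1 2 3)(4 5)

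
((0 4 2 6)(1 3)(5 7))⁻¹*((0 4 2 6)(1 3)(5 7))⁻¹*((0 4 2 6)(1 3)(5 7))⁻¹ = (0 4 2 6)(1 3)(5 7)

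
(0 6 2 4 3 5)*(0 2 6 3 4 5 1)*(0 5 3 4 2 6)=(0 4 2 3 1 5 6)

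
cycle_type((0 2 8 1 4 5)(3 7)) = 2.6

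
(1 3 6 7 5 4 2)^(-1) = (1 2 4 5 7 6 3)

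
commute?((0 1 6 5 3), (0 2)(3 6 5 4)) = no:(0 1 6 5 3)*(0 2)(3 6 5 4) = (0 1 5 6 4 3 2), (0 2)(3 6 5 4)*(0 1 6 5 3) = (0 2 1 6 3 5 4)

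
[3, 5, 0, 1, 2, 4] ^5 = [2, 3, 4, 0, 5, 1] 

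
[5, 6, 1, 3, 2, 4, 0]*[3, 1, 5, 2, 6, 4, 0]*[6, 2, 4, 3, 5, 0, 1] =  [5, 6, 2, 4, 0, 1, 3]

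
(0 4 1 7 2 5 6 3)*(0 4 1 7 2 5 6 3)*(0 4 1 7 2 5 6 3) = (0 7 6 4 2 3 1 5)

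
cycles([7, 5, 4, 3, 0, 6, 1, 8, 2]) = (0 7 8 2 4)(1 5 6)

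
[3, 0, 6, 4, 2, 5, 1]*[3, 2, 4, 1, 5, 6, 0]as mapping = [0→1, 1→3, 2→0, 3→5, 4→4, 5→6, 6→2]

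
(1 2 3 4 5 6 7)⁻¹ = (1 7 6 5 4 3 2)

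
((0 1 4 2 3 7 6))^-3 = (0 3 1 7 4 6 2)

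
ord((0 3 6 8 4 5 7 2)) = 8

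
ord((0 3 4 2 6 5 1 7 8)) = 9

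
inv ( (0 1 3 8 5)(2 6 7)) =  (0 5 8 3 1)(2 7 6)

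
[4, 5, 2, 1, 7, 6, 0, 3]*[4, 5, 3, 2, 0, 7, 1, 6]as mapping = [0→0, 1→7, 2→3, 3→5, 4→6, 5→1, 6→4, 7→2]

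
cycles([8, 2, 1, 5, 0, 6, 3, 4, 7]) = (0 8 7 4)(1 2)(3 5 6)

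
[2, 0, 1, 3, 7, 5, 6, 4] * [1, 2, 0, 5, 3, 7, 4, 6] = [0, 1, 2, 5, 6, 7, 4, 3]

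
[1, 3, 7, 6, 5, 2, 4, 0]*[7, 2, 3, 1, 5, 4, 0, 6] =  [2, 1, 6, 0, 4, 3, 5, 7]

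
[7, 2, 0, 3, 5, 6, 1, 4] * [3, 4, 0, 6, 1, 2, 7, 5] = [5, 0, 3, 6, 2, 7, 4, 1]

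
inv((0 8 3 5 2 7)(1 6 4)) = (0 7 2 5 3 8)(1 4 6)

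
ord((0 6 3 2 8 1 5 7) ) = 8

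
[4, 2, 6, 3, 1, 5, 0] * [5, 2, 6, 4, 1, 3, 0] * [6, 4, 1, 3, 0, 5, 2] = [4, 2, 6, 0, 1, 3, 5]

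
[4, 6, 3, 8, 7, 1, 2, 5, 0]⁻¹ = [8, 5, 6, 2, 0, 7, 1, 4, 3]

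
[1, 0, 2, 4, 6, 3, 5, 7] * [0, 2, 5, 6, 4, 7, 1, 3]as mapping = [0→2, 1→0, 2→5, 3→4, 4→1, 5→6, 6→7, 7→3]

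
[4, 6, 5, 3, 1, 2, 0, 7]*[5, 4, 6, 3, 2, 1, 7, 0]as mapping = [0→2, 1→7, 2→1, 3→3, 4→4, 5→6, 6→5, 7→0]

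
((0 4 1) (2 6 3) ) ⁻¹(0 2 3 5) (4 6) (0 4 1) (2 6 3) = (1 3) (2 5 4 6) 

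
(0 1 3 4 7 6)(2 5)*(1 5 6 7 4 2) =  (0 5 1 3 2 6)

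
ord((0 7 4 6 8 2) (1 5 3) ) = 6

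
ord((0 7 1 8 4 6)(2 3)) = 6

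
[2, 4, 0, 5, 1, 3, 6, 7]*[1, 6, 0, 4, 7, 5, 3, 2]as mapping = [0→0, 1→7, 2→1, 3→5, 4→6, 5→4, 6→3, 7→2]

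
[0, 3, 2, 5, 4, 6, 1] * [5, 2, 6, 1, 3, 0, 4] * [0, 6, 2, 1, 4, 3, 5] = [3, 6, 5, 0, 1, 4, 2]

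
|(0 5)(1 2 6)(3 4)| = 6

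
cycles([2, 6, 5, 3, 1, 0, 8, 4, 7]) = (0 2 5)(1 6 8 7 4)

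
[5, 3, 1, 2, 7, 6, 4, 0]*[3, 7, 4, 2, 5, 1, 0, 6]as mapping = [0→1, 1→2, 2→7, 3→4, 4→6, 5→0, 6→5, 7→3]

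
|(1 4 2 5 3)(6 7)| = 10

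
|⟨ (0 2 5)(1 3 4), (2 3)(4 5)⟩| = 12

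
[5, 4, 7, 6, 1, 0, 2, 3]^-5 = [5, 4, 6, 7, 1, 0, 3, 2]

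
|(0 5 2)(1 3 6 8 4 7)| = 6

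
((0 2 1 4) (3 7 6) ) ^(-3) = (0 2 1 4) 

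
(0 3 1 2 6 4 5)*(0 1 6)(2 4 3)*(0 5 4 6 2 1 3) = (0 1 6)(2 5 3)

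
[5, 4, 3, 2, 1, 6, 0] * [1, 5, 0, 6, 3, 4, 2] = [4, 3, 6, 0, 5, 2, 1] 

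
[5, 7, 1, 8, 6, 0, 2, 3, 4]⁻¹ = [5, 2, 6, 7, 8, 0, 4, 1, 3]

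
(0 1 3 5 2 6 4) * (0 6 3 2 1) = (1 2 3 5)(4 6)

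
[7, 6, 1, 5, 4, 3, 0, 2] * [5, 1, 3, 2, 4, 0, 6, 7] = [7, 6, 1, 0, 4, 2, 5, 3]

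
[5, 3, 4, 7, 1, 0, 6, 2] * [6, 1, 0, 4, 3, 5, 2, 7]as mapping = [0→5, 1→4, 2→3, 3→7, 4→1, 5→6, 6→2, 7→0]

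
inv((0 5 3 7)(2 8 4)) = (0 7 3 5)(2 4 8)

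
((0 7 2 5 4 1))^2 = (0 2 4)(1 7 5)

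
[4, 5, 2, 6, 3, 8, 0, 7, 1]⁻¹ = [6, 8, 2, 4, 0, 1, 3, 7, 5]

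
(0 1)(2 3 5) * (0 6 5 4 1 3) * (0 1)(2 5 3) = (0 2 1 6 3 4)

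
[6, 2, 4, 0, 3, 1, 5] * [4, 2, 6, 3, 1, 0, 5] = [5, 6, 1, 4, 3, 2, 0]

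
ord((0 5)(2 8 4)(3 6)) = 6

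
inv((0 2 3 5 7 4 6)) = (0 6 4 7 5 3 2)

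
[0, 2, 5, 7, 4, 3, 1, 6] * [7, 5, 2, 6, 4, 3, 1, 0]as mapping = [0→7, 1→2, 2→3, 3→0, 4→4, 5→6, 6→5, 7→1]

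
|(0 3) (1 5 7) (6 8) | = 6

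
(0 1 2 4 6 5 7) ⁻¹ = (0 7 5 6 4 2 1) 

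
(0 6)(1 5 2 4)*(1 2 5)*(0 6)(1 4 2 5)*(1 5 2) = (1 4 2)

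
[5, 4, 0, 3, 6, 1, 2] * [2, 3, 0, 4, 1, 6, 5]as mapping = [0→6, 1→1, 2→2, 3→4, 4→5, 5→3, 6→0]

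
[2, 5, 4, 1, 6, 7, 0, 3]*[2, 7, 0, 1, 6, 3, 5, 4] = [0, 3, 6, 7, 5, 4, 2, 1]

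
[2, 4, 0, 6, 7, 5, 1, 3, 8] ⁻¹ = [2, 6, 0, 7, 1, 5, 3, 4, 8] 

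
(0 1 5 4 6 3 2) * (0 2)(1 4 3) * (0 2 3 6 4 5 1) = (0 5 6)(2 3)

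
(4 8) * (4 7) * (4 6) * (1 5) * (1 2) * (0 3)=(0 3)(1 5 2)(4 8 7 6)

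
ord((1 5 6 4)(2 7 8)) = 12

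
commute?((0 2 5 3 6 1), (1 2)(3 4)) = no:(0 2 5 3 6 1)*(1 2)(3 4) = (0 1)(2 5 4 3 6), (1 2)(3 4)*(0 2 5 3 6 1) = (0 2)(1 5 3 4 6)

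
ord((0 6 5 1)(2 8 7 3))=4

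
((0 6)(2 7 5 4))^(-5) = (0 6)(2 4 5 7)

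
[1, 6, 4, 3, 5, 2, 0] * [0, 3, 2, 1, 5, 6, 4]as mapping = [0→3, 1→4, 2→5, 3→1, 4→6, 5→2, 6→0]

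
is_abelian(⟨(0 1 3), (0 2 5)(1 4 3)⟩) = no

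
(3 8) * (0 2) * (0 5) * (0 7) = (0 2 5 7)(3 8)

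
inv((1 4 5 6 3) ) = (1 3 6 5 4) 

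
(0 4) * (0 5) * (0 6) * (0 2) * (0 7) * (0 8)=(0 4 5 6 2 7 8)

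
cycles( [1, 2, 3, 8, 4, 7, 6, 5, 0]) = (0 1 2 3 8)(5 7)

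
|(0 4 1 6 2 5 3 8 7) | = 9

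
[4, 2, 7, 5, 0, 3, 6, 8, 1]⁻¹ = [4, 8, 1, 5, 0, 3, 6, 2, 7]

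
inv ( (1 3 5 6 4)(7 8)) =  (1 4 6 5 3)(7 8)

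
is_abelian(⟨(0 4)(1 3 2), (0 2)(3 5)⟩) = no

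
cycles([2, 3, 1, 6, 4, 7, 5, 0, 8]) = (0 2 1 3 6 5 7)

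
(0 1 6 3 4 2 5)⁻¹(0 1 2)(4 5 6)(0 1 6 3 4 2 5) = (0 3 2)(1 6 5)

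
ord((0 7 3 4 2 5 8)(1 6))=14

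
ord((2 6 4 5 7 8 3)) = 7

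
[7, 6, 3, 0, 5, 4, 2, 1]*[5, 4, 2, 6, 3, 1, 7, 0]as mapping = [0→0, 1→7, 2→6, 3→5, 4→1, 5→3, 6→2, 7→4]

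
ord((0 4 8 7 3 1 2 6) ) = 8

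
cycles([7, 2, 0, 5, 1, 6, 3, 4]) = (0 7 4 1 2)(3 5 6)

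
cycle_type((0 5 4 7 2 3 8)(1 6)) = 2.7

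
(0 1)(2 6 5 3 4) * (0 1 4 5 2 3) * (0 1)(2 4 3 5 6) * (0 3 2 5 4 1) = (0 2 5)(1 3 6)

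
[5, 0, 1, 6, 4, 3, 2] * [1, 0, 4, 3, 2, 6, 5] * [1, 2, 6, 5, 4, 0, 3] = [3, 2, 1, 0, 6, 5, 4]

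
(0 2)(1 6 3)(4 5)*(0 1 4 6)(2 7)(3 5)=(0 7 2 1)(3 4)(5 6)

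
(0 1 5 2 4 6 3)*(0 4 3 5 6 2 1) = (1 6 5)(2 3 4)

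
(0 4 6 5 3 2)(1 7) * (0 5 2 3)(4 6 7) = (0 6 2 5)(1 4 7)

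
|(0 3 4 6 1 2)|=6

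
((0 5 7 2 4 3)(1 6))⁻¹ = (0 3 4 2 7 5)(1 6)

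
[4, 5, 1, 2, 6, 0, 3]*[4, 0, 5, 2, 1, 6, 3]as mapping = [0→1, 1→6, 2→0, 3→5, 4→3, 5→4, 6→2]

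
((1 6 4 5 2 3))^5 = (1 3 2 5 4 6)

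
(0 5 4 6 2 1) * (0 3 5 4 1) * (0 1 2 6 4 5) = (0 5 2 1 3)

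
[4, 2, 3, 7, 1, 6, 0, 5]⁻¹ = [6, 4, 1, 2, 0, 7, 5, 3]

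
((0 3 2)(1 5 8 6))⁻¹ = (0 2 3)(1 6 8 5)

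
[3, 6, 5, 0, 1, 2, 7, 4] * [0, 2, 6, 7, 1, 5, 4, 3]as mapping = [0→7, 1→4, 2→5, 3→0, 4→2, 5→6, 6→3, 7→1]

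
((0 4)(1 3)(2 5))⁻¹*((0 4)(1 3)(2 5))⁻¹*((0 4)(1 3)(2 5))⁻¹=(0 4)(1 3)(2 5)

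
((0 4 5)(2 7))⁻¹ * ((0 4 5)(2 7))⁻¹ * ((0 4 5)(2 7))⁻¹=(2 7)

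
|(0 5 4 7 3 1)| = 6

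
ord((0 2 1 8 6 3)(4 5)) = 6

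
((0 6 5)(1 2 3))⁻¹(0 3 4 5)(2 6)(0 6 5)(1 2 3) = (0 6 1 4)(3 5)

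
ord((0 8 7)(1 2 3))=3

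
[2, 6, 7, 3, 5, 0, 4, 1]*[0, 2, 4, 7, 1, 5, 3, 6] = [4, 3, 6, 7, 5, 0, 1, 2]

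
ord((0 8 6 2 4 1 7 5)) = 8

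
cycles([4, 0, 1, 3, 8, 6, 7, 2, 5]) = (0 4 8 5 6 7 2 1)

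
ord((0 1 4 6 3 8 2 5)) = 8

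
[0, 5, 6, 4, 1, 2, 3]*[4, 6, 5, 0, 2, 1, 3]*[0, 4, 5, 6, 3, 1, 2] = [3, 4, 6, 5, 2, 1, 0]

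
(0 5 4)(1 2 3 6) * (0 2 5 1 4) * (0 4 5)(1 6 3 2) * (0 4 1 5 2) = (0 6 2)(1 4 5)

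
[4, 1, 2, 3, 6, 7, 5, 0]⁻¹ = [7, 1, 2, 3, 0, 6, 4, 5]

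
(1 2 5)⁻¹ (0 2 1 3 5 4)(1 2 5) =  (0 5 2 3 1 4)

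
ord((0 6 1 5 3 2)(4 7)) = 6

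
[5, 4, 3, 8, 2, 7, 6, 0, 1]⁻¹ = [7, 8, 4, 2, 1, 0, 6, 5, 3]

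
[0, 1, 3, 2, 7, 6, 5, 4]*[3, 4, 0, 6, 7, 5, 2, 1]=[3, 4, 6, 0, 1, 2, 5, 7]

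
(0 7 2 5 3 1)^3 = (0 5)(1 2)(3 7)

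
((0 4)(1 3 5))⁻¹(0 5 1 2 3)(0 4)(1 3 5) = (1 3 2 5 4)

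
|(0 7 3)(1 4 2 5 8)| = 15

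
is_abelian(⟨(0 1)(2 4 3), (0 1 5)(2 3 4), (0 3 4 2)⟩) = no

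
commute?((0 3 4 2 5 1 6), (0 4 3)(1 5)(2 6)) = no:(0 3 4 2 5 1 6)*(0 4 3)(1 5)(2 6) = (1 2)(4 6), (0 4 3)(1 5)(2 6)*(0 3 4 2 5 1 6) = (0 2)(5 6)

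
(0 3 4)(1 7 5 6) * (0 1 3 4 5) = (0 4 1 7)(3 5 6)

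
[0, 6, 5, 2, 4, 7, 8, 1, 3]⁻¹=[0, 7, 3, 8, 4, 2, 1, 5, 6]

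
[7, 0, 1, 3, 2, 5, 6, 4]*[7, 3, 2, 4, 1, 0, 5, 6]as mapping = [0→6, 1→7, 2→3, 3→4, 4→2, 5→0, 6→5, 7→1]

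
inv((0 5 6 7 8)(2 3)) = (0 8 7 6 5)(2 3)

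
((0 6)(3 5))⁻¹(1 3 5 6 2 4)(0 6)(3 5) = (0 2 4 1 5 3)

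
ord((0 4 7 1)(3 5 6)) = 12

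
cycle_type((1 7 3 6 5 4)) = 6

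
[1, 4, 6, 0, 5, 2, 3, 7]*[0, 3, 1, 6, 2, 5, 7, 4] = [3, 2, 7, 0, 5, 1, 6, 4]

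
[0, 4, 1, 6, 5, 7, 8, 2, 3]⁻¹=[0, 2, 7, 8, 1, 4, 3, 5, 6]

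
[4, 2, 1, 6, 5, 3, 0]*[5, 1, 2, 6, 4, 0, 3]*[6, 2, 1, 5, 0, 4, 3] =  [0, 1, 2, 5, 6, 3, 4]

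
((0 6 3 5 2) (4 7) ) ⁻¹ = (0 2 5 3 6) (4 7) 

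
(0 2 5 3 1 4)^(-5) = (0 2 5 3 1 4)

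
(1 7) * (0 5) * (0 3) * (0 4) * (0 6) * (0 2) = (0 5 3 4 6 2)(1 7)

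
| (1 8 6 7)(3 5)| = 4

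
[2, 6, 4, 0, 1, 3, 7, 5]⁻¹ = [3, 4, 0, 5, 2, 7, 1, 6]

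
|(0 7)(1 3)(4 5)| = 2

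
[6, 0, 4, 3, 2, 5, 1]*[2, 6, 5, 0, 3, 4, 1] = [1, 2, 3, 0, 5, 4, 6]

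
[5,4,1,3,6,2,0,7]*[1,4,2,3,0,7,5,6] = [7,0,4,3,5,2,1,6]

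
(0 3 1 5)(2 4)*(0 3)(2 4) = (1 5 3)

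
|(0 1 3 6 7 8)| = 6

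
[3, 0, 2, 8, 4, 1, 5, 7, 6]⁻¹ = [1, 5, 2, 0, 4, 6, 8, 7, 3]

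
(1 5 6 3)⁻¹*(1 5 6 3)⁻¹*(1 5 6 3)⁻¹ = (1 5 6 3)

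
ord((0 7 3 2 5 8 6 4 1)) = 9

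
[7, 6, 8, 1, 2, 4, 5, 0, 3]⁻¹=[7, 3, 4, 8, 5, 6, 1, 0, 2]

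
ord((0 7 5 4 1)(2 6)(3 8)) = 10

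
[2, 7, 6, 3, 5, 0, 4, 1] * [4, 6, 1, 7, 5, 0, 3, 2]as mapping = [0→1, 1→2, 2→3, 3→7, 4→0, 5→4, 6→5, 7→6]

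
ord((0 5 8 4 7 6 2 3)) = 8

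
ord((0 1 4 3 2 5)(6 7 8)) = 6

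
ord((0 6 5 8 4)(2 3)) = 10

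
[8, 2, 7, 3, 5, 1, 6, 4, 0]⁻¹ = [8, 5, 1, 3, 7, 4, 6, 2, 0]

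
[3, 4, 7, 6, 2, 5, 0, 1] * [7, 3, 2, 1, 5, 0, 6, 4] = [1, 5, 4, 6, 2, 0, 7, 3]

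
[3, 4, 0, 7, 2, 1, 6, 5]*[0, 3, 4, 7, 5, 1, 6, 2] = [7, 5, 0, 2, 4, 3, 6, 1]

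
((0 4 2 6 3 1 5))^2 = (0 2 3 5 4 6 1)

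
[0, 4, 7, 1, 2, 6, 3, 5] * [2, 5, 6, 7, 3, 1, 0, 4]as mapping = [0→2, 1→3, 2→4, 3→5, 4→6, 5→0, 6→7, 7→1]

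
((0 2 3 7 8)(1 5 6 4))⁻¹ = (0 8 7 3 2)(1 4 6 5)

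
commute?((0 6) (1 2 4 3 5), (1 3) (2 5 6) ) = no:(0 6) (1 2 4 3 5)*(1 3) (2 5 6) = (0 2 4 1 5 3 6), (1 3) (2 5 6)*(0 6) (1 2 4 3 5) = (0 6 4 3 2 1 5) 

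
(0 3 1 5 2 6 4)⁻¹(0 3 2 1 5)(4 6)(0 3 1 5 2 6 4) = (0 4)(1 6 5 2 3)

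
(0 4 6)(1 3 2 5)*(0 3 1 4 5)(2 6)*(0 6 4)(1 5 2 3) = (0 2 6 1 5)(3 4)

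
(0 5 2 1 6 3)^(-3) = (0 1)(2 3)(5 6)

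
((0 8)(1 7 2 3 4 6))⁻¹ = (0 8)(1 6 4 3 2 7)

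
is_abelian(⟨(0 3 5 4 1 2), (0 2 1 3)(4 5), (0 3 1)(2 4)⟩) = no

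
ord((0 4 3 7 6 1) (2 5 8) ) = 6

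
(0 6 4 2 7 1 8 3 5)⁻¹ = (0 5 3 8 1 7 2 4 6)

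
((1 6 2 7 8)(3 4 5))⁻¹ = (1 8 7 2 6)(3 5 4)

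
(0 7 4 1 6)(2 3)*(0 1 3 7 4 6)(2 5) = (0 4 3 5 2 7 6 1)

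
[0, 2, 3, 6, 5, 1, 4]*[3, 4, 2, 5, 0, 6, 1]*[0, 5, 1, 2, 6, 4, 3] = [2, 1, 4, 5, 3, 6, 0]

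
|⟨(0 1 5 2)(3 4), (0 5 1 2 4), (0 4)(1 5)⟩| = 360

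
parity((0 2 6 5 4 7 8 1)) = odd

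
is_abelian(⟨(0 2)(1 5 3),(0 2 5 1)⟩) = no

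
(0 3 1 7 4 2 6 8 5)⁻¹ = (0 5 8 6 2 4 7 1 3)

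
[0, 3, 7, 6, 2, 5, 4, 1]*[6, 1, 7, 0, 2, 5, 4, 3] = [6, 0, 3, 4, 7, 5, 2, 1]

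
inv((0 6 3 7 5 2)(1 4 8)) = (0 2 5 7 3 6)(1 8 4)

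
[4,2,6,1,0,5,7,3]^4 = [0,3,1,7,4,5,2,6]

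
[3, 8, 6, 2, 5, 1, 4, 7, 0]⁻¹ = [8, 5, 3, 0, 6, 4, 2, 7, 1]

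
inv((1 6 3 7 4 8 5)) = (1 5 8 4 7 3 6)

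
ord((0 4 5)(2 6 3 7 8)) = 15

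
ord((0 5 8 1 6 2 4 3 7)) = 9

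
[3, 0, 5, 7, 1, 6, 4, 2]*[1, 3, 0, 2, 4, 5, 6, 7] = [2, 1, 5, 7, 3, 6, 4, 0]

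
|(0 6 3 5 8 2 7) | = 7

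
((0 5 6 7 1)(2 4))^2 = (0 6 1 5 7)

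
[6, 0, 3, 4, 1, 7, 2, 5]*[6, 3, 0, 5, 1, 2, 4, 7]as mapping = [0→4, 1→6, 2→5, 3→1, 4→3, 5→7, 6→0, 7→2]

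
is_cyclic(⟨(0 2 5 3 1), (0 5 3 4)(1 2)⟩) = no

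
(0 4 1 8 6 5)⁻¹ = (0 5 6 8 1 4)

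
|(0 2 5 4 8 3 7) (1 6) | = 14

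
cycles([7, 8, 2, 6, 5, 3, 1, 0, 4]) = (0 7)(1 8 4 5 3 6)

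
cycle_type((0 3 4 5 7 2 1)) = 7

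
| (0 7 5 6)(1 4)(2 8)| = 4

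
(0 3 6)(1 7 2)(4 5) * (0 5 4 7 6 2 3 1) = (0 1 6 5 7 3 2)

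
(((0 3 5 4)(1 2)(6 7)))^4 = ()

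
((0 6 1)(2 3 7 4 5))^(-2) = (0 6 1)(2 4 3 5 7)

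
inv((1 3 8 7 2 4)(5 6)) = (1 4 2 7 8 3)(5 6)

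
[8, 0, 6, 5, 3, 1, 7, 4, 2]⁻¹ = [1, 5, 8, 4, 7, 3, 2, 6, 0]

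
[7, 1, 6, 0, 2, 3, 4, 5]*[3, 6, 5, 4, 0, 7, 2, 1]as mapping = [0→1, 1→6, 2→2, 3→3, 4→5, 5→4, 6→0, 7→7]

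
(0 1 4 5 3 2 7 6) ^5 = (0 2 4 6 3 1 7 5) 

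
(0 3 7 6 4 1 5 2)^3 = (0 6 5 3 4 2 7 1)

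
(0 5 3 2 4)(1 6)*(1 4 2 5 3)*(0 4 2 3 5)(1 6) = (0 5 6 2 3)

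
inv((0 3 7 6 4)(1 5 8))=(0 4 6 7 3)(1 8 5)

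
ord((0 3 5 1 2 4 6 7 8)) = 9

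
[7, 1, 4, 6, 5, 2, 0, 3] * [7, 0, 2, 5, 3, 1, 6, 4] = [4, 0, 3, 6, 1, 2, 7, 5] 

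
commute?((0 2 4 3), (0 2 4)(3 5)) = no:(0 2 4 3) * (0 2 4)(3 5) = (0 4 5 3 2), (0 2 4)(3 5) * (0 2 4 3) = (0 4 2 3 5)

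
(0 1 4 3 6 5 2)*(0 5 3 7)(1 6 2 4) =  (0 6 3 2 5 4 7)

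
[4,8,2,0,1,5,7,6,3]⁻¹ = [3,4,2,8,0,5,7,6,1]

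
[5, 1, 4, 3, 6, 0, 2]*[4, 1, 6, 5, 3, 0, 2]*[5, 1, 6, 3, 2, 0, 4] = [5, 1, 3, 0, 6, 2, 4]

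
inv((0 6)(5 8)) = (0 6)(5 8)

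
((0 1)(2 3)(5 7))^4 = ()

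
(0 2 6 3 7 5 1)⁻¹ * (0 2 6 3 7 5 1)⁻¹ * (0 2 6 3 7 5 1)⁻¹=(0 7 2 5 6 1 3)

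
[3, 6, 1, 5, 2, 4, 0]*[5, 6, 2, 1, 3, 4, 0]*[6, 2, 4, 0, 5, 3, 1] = [2, 6, 1, 5, 4, 0, 3]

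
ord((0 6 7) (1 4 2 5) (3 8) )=12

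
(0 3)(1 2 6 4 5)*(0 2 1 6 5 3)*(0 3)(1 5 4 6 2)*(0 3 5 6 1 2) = (0 5)(1 6)(2 4 3)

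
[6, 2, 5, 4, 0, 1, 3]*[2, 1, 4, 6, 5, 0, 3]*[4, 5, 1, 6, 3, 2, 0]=[6, 3, 4, 2, 1, 5, 0]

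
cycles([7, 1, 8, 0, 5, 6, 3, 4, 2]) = (0 7 4 5 6 3)(2 8)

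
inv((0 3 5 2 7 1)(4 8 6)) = (0 1 7 2 5 3)(4 6 8)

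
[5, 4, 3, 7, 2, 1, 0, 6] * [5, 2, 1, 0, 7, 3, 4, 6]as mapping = [0→3, 1→7, 2→0, 3→6, 4→1, 5→2, 6→5, 7→4]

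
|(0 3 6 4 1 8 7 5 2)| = 9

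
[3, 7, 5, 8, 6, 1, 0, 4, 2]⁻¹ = [6, 5, 8, 0, 7, 2, 4, 1, 3]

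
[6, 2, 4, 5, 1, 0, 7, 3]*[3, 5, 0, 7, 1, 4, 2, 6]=[2, 0, 1, 4, 5, 3, 6, 7]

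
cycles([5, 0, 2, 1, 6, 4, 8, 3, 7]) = (0 5 4 6 8 7 3 1)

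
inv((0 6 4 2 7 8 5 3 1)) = (0 1 3 5 8 7 2 4 6)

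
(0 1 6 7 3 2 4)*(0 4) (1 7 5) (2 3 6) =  (0 7 6 5 1 2) 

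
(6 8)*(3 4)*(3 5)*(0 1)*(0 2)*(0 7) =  (0 1 2 7) (3 4 5) (6 8) 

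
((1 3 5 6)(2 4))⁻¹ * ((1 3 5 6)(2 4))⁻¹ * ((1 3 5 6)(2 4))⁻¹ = (1 3 5 6)(2 4)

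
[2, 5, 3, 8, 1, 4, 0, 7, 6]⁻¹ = [6, 4, 0, 2, 5, 1, 8, 7, 3]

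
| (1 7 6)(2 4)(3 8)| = 6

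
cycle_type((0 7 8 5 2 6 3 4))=8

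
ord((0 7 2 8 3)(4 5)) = 10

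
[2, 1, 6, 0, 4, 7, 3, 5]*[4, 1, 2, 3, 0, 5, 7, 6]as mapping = [0→2, 1→1, 2→7, 3→4, 4→0, 5→6, 6→3, 7→5]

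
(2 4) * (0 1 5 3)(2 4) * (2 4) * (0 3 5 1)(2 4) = ()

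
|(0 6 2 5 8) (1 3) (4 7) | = 10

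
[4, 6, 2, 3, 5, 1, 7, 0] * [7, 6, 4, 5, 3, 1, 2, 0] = [3, 2, 4, 5, 1, 6, 0, 7]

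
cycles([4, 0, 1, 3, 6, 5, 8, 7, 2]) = (0 4 6 8 2 1)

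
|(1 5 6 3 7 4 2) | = 7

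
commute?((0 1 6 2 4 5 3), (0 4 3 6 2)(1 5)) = no:(0 1 6 2 4 5 3) * (0 4 3 6 2)(1 5) = (0 5 6)(1 2 3 4), (0 4 3 6 2)(1 5) * (0 1 6 2 4 5 3) = (0 5 6 4)(1 3 2)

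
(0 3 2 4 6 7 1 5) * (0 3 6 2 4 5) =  (0 6 7 1)(2 5 3 4)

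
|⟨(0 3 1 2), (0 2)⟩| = 24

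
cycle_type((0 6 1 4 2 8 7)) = 7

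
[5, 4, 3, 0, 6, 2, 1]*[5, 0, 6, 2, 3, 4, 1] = [4, 3, 2, 5, 1, 6, 0]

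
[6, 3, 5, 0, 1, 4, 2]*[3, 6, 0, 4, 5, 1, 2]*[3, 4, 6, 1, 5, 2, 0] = [6, 5, 4, 1, 0, 2, 3]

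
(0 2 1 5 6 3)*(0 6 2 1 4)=(0 1 5 2 4)(3 6)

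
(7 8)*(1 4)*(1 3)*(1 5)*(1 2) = (1 4 3 5 2) (7 8) 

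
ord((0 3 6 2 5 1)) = 6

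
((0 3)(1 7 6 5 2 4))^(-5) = (0 3)(1 7 6 5 2 4)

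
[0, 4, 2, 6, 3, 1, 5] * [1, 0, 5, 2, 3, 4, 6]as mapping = [0→1, 1→3, 2→5, 3→6, 4→2, 5→0, 6→4]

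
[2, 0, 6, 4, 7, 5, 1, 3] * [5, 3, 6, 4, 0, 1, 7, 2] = [6, 5, 7, 0, 2, 1, 3, 4]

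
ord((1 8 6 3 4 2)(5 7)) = 6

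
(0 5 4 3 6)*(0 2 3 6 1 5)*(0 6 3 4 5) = (0 6 2 4 3 1)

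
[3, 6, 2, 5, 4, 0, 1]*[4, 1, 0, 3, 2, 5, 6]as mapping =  [0→3, 1→6, 2→0, 3→5, 4→2, 5→4, 6→1]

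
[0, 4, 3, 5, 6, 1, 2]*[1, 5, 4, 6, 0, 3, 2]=[1, 0, 6, 3, 2, 5, 4]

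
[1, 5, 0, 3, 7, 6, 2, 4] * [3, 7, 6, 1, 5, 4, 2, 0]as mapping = [0→7, 1→4, 2→3, 3→1, 4→0, 5→2, 6→6, 7→5]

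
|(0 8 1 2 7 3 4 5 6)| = 9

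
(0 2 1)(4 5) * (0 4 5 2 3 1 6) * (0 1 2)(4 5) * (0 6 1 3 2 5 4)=(0 2 1 4 6 3 5)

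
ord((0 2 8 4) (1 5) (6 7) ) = 4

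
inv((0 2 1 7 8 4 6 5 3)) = (0 3 5 6 4 8 7 1 2)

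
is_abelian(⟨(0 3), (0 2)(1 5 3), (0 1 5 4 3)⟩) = no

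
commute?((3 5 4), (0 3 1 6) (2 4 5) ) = no:(3 5 4)*(0 3 1 6) (2 4 5) = (0 3 2 4 1 6), (0 3 1 6) (2 4 5)*(3 5 4) = (0 5 2 3 1 6) 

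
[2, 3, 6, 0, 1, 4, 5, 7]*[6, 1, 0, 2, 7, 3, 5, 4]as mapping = [0→0, 1→2, 2→5, 3→6, 4→1, 5→7, 6→3, 7→4]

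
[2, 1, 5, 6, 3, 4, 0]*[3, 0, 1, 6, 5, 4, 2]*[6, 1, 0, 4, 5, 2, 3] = [1, 6, 5, 0, 3, 2, 4]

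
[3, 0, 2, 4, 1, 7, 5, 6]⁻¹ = [1, 4, 2, 0, 3, 6, 7, 5]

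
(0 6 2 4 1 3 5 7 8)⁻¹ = (0 8 7 5 3 1 4 2 6)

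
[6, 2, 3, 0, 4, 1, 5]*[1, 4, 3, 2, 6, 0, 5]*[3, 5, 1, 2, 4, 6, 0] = [6, 2, 1, 5, 0, 4, 3]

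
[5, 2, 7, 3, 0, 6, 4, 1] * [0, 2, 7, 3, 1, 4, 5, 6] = [4, 7, 6, 3, 0, 5, 1, 2]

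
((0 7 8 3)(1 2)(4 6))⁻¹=(0 3 8 7)(1 2)(4 6)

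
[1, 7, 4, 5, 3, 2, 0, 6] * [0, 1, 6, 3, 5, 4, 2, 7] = [1, 7, 5, 4, 3, 6, 0, 2]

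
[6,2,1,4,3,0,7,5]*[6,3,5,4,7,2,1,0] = [1,5,3,7,4,6,0,2]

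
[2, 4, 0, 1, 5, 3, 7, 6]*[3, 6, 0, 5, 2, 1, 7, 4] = [0, 2, 3, 6, 1, 5, 4, 7]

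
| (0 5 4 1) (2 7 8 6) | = 4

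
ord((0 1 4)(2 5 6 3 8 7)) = 6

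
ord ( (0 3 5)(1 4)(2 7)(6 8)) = 6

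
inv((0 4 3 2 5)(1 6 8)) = (0 5 2 3 4)(1 8 6)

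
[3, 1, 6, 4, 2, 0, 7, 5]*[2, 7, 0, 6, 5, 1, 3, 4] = [6, 7, 3, 5, 0, 2, 4, 1]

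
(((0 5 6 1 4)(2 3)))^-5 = (2 3)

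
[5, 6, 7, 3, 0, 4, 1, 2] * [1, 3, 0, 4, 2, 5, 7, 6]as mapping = [0→5, 1→7, 2→6, 3→4, 4→1, 5→2, 6→3, 7→0]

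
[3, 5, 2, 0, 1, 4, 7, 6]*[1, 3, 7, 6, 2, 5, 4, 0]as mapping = [0→6, 1→5, 2→7, 3→1, 4→3, 5→2, 6→0, 7→4]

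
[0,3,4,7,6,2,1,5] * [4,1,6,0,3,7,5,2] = [4,0,3,2,5,6,1,7]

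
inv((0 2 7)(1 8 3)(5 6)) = (0 7 2)(1 3 8)(5 6)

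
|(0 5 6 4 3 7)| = 6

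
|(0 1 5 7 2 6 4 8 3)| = 9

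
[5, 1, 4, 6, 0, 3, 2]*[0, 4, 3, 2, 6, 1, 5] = [1, 4, 6, 5, 0, 2, 3]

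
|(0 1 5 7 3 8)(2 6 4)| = 6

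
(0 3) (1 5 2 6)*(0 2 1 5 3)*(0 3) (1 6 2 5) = (0 3 5 6 1) 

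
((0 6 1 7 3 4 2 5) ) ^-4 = (0 3) (1 2) (4 6) (5 7) 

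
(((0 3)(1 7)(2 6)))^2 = ()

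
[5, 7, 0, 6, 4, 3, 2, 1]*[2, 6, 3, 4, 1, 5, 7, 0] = [5, 0, 2, 7, 1, 4, 3, 6]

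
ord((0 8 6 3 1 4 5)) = 7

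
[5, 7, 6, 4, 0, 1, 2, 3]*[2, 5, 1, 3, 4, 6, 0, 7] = [6, 7, 0, 4, 2, 5, 1, 3]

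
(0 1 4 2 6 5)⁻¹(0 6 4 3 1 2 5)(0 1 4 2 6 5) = (0 1 5 2 3 4 6)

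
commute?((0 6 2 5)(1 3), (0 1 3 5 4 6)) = no:(0 6 2 5)(1 3)*(0 1 3 5 4 6) = (1 5)(2 4 6), (0 1 3 5 4 6)*(0 6 2 5)(1 3) = (0 3)(2 5 4)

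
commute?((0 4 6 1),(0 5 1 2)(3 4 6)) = no:(0 4 6 1)*(0 5 1 2)(3 4 6) = (0 6 2)(1 5)(3 4),(0 5 1 2)(3 4 6)*(0 4 6 1) = (0 5)(1 2 4)(3 6)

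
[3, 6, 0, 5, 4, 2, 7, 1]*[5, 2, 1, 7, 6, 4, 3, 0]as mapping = [0→7, 1→3, 2→5, 3→4, 4→6, 5→1, 6→0, 7→2]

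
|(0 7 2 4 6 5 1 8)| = 8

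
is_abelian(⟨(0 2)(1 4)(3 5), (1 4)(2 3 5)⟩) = no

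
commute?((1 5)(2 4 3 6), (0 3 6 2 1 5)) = no:(1 5)(2 4 3 6) * (0 3 6 2 1 5) = (0 3 2 4 6 1), (0 3 6 2 1 5) * (1 5)(2 4 3 6) = (0 6 4 3 2 5)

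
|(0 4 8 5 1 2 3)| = 7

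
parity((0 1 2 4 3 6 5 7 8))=even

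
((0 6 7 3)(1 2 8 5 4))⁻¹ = (0 3 7 6)(1 4 5 8 2)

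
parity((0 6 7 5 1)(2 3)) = odd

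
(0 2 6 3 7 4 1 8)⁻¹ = (0 8 1 4 7 3 6 2)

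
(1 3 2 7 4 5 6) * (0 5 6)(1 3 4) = (0 5)(1 4 6 3 2 7)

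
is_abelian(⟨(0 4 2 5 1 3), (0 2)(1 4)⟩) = no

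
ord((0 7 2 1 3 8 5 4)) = 8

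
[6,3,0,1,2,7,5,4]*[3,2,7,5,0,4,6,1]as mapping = [0→6,1→5,2→3,3→2,4→7,5→1,6→4,7→0]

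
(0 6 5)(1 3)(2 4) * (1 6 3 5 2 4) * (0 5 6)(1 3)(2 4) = (0 1 6 4 2 3)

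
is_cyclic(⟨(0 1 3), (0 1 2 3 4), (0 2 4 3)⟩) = no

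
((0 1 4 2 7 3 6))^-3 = (0 7 1 3 4 6 2)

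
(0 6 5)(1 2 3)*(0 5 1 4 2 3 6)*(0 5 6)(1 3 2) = (0 5 6 3 4 1 2)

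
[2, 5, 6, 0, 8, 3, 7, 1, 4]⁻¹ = [3, 7, 0, 5, 8, 1, 2, 6, 4]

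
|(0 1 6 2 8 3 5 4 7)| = 9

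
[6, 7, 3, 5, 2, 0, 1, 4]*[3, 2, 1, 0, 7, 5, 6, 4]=[6, 4, 0, 5, 1, 3, 2, 7]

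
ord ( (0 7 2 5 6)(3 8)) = 10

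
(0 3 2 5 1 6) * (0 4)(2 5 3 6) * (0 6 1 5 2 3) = (0 1 3 2)(4 6)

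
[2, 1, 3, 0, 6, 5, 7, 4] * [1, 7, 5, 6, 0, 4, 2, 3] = [5, 7, 6, 1, 2, 4, 3, 0]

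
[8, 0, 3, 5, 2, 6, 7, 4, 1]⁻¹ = [1, 8, 4, 2, 7, 3, 5, 6, 0]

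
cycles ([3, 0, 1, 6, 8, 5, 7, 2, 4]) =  (0 3 6 7 2 1)(4 8)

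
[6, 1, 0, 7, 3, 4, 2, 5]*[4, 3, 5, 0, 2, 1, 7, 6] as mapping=[0→7, 1→3, 2→4, 3→6, 4→0, 5→2, 6→5, 7→1] 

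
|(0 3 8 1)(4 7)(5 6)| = 4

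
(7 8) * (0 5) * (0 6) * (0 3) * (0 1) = (0 5 6 3 1)(7 8)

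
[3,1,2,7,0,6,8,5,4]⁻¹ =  [4,1,2,0,8,7,5,3,6]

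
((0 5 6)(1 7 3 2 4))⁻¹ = (0 6 5)(1 4 2 3 7)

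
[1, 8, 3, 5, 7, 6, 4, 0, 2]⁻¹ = [7, 0, 8, 2, 6, 3, 5, 4, 1]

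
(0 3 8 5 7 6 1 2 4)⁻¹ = (0 4 2 1 6 7 5 8 3)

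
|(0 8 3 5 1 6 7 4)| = 8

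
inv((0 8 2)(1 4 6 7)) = (0 2 8)(1 7 6 4)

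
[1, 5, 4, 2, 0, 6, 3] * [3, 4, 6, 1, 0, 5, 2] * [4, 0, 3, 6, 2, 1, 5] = [2, 1, 4, 5, 6, 3, 0] 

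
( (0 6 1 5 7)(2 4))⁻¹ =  (0 7 5 1 6)(2 4)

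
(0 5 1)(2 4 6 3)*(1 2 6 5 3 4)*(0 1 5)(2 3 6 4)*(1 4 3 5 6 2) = (0 2 6 1 4)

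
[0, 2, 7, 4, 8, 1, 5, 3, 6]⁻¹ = [0, 5, 1, 7, 3, 6, 8, 2, 4]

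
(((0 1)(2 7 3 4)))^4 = ()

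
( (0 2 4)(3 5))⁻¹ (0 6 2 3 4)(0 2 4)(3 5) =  (0 2 6 4 5)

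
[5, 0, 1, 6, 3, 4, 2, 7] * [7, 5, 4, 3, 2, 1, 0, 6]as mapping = [0→1, 1→7, 2→5, 3→0, 4→3, 5→2, 6→4, 7→6]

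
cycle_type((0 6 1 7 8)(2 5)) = 2.5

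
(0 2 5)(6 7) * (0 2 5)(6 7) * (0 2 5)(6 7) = (6 7)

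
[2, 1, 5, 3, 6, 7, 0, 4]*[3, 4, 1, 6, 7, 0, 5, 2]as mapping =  [0→1, 1→4, 2→0, 3→6, 4→5, 5→2, 6→3, 7→7]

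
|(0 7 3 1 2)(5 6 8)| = 15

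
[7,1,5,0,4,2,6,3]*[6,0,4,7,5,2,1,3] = [3,0,2,6,5,4,1,7]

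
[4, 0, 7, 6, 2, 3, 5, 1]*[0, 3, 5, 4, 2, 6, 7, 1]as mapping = [0→2, 1→0, 2→1, 3→7, 4→5, 5→4, 6→6, 7→3]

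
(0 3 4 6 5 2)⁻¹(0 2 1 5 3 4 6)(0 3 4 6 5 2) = (0 1 2 4 6 5 3)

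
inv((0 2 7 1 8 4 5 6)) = (0 6 5 4 8 1 7 2)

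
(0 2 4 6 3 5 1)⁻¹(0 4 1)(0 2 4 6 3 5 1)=(0 2 6)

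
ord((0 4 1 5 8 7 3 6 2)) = 9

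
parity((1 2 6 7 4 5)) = odd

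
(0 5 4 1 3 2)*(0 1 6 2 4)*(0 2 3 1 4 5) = (2 4 6 3 5)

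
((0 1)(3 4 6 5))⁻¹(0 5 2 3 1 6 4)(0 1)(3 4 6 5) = (0 5 6 1 3 2 4)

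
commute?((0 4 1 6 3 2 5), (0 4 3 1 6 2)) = no:(0 4 1 6 3 2 5) * (0 4 3 1 6 2) = (0 3)(1 2 5 4 6), (0 4 3 1 6 2) * (0 4 1 6 3 2 5) = (0 1 3 6 5)(2 4)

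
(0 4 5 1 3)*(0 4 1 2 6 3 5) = (0 1 5 2 6 3 4)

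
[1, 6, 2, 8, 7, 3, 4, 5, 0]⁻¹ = [8, 0, 2, 5, 6, 7, 1, 4, 3]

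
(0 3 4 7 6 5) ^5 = (0 5 6 7 4 3) 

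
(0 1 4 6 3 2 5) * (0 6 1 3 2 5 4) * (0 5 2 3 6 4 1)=(0 6 3 2 1 5 4)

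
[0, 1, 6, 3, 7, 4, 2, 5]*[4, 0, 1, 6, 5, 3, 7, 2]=[4, 0, 7, 6, 2, 5, 1, 3]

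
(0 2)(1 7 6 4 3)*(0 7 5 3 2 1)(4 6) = (0 1 5 3)(2 7 4)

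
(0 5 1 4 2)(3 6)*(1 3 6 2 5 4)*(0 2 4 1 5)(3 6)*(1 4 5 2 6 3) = (0 4)(1 2 6)(3 5)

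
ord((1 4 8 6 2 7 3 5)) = 8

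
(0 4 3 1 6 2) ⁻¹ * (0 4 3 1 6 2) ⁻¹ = (0 6 3) (1 4 2) 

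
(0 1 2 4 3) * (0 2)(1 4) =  (0 4 3 2 1)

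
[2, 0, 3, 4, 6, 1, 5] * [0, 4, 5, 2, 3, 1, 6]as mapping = [0→5, 1→0, 2→2, 3→3, 4→6, 5→4, 6→1]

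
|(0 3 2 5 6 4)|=6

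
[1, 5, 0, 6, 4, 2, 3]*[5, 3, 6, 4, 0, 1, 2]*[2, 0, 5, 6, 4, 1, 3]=[6, 0, 1, 5, 2, 3, 4]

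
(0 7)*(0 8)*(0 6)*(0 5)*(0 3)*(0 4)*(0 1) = (0 7 8 6 5 3 4 1)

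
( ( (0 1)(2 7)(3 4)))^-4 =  ()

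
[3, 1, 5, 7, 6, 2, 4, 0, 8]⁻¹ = [7, 1, 5, 0, 6, 2, 4, 3, 8]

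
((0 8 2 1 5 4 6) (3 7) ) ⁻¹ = (0 6 4 5 1 2 8) (3 7) 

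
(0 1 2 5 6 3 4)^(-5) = (0 2 6 4 1 5 3)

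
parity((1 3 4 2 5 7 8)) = even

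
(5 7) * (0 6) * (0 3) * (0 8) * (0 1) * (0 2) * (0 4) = (0 6 3 8 1 2 4)(5 7)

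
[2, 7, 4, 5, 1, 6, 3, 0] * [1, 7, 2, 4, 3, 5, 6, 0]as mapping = [0→2, 1→0, 2→3, 3→5, 4→7, 5→6, 6→4, 7→1]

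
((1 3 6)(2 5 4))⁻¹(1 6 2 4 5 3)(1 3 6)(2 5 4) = (1 5 2 4 6 3)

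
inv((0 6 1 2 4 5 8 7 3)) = (0 3 7 8 5 4 2 1 6)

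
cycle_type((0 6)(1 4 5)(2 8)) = 2^2.3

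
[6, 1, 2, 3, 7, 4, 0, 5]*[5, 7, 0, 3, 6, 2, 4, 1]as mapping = [0→4, 1→7, 2→0, 3→3, 4→1, 5→6, 6→5, 7→2]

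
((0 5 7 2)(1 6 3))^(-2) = (0 7)(1 6 3)(2 5)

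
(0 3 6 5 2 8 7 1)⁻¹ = (0 1 7 8 2 5 6 3)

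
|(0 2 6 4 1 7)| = 6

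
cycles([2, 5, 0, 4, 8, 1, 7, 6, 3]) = (0 2)(1 5)(3 4 8)(6 7)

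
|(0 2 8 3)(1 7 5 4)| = 4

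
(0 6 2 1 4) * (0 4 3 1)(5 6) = (0 5 6 2)(1 3)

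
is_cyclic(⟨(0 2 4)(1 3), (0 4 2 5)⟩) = no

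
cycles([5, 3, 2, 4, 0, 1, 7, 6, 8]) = (0 5 1 3 4)(6 7)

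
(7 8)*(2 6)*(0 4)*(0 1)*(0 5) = (0 4 1 5)(2 6)(7 8)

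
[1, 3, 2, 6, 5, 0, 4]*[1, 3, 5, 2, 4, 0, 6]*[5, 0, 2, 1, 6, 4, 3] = [1, 2, 4, 3, 5, 0, 6]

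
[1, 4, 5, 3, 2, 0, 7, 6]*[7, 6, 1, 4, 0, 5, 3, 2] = [6, 0, 5, 4, 1, 7, 2, 3]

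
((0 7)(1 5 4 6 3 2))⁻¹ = (0 7)(1 2 3 6 4 5)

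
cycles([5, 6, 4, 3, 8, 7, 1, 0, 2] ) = (0 5 7)(1 6)(2 4 8)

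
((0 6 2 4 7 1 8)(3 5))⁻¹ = (0 8 1 7 4 2 6)(3 5)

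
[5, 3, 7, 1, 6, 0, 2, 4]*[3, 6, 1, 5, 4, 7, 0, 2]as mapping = [0→7, 1→5, 2→2, 3→6, 4→0, 5→3, 6→1, 7→4]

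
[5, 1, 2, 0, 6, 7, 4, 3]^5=[5, 1, 2, 0, 6, 7, 4, 3]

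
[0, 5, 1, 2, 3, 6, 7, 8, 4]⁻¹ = [0, 2, 3, 4, 8, 1, 5, 6, 7]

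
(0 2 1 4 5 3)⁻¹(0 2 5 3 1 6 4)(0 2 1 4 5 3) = (0 4 6 5 2 1 3)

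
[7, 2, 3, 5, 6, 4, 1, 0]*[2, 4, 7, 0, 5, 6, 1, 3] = [3, 7, 0, 6, 1, 5, 4, 2]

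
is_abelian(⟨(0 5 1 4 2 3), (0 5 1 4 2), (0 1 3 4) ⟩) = no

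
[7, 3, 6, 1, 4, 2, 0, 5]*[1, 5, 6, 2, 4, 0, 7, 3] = [3, 2, 7, 5, 4, 6, 1, 0] 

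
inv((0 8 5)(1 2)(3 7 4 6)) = (0 5 8)(1 2)(3 6 4 7)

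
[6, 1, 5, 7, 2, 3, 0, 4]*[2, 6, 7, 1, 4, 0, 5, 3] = [5, 6, 0, 3, 7, 1, 2, 4]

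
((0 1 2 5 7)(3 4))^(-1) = (0 7 5 2 1)(3 4)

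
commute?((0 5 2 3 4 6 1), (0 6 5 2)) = no:(0 5 2 3 4 6 1)*(0 6 5 2) = (0 2 3 4 5)(1 6), (0 6 5 2)*(0 5 2 3 4 6 1) = (0 1)(2 5 3 4 6)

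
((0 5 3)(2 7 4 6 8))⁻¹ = (0 3 5)(2 8 6 4 7)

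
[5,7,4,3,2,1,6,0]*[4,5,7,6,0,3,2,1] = [3,1,0,6,7,5,2,4]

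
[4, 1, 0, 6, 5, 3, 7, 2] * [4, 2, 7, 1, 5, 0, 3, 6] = [5, 2, 4, 3, 0, 1, 6, 7]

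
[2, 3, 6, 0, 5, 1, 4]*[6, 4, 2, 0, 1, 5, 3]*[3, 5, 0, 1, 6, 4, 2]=[0, 3, 1, 2, 4, 6, 5]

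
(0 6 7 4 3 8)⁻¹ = (0 8 3 4 7 6)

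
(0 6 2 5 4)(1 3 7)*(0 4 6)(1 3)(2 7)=(2 5 6 7 3)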